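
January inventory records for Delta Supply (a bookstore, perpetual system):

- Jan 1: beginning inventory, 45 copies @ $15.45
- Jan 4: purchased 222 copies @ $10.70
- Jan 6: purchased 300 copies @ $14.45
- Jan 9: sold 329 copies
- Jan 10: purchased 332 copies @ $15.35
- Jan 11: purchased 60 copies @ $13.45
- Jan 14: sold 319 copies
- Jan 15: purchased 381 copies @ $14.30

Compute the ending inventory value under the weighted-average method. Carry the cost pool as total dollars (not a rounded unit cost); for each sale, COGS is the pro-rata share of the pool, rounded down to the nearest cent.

After Jan 1: 45 on hand, pool $695.25 (≈ $15.4500 each)
After Jan 4: 267 on hand, pool $3,070.65 (≈ $11.5006 each)
After Jan 6: 567 on hand, pool $7,405.65 (≈ $13.0611 each)
Jan 9, sell 329: 329/567 × $7,405.65 → $4,297.10
After Jan 10: 570 on hand, pool $8,204.75 (≈ $14.3943 each)
After Jan 11: 630 on hand, pool $9,011.75 (≈ $14.3044 each)
Jan 14, sell 319: 319/630 × $9,011.75 → $4,563.09
After Jan 15: 692 on hand, pool $9,896.96 (≈ $14.3020 each)
Total COGS = $4,297.10 + $4,563.09 = $8,860.19
Ending inventory (cost pool remaining) = $9,896.96

Ending inventory = $9,896.96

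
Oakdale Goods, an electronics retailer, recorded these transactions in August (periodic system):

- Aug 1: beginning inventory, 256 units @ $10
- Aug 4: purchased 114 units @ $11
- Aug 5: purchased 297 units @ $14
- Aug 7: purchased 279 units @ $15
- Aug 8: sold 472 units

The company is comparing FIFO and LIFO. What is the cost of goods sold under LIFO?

FIFO COGS: 256 @ $10 + 114 @ $11 + 102 @ $14 = $5,242
LIFO COGS: 279 @ $15 + 193 @ $14 = $6,887

COGS = $6,887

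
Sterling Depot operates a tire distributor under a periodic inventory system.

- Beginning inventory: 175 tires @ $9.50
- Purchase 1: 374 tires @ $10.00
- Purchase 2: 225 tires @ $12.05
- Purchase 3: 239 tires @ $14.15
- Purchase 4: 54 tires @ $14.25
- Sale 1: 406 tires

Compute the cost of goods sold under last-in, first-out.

Sale 1 (406) [LIFO — newest first]: 54 @ $14.25 + 239 @ $14.15 + 113 @ $12.05 = $5,513.00
Ending inventory: 175 @ $9.50 + 374 @ $10.00 + 112 @ $12.05 = $6,752.10

COGS = $5,513.00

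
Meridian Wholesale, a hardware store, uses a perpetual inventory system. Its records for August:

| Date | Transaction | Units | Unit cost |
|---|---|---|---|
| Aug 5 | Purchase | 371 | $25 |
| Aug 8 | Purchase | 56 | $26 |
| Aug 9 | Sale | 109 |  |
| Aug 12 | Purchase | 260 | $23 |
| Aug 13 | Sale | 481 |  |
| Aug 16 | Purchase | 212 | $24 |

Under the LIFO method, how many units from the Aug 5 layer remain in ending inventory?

97

Aug 9, 109 sold [LIFO — newest first]: 56 @ $26 + 53 @ $25 = $2,781
Aug 13, 481 sold [LIFO — newest first]: 260 @ $23 + 221 @ $25 = $11,505
Total COGS = $2,781 + $11,505 = $14,286
Ending inventory: 97 @ $25 + 212 @ $24 = $7,513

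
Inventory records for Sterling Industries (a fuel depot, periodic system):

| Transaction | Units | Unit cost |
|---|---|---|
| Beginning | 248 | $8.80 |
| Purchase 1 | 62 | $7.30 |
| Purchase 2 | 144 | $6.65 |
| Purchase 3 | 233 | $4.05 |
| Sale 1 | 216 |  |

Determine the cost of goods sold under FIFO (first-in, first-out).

Sale 1 (216) [FIFO — oldest first]: 216 @ $8.80 = $1,900.80
Ending inventory: 32 @ $8.80 + 62 @ $7.30 + 144 @ $6.65 + 233 @ $4.05 = $2,635.45
Check: goods available $4,536.25 = COGS $1,900.80 + ending $2,635.45

COGS = $1,900.80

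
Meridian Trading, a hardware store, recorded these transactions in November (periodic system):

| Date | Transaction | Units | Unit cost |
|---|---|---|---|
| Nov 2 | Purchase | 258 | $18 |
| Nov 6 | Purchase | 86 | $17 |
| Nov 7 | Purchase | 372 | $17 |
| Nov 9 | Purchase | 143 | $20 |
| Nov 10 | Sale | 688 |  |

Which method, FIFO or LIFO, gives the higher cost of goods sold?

FIFO COGS: 258 @ $18 + 86 @ $17 + 344 @ $17 = $11,954
LIFO COGS: 143 @ $20 + 372 @ $17 + 86 @ $17 + 87 @ $18 = $12,212

LIFO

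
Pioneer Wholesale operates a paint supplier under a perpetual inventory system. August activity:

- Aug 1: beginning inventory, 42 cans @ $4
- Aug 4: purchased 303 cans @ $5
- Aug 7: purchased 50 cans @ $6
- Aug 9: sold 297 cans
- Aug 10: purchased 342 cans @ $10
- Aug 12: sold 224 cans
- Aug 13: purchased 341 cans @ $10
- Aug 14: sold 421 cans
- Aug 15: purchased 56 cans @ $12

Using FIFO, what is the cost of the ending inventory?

Aug 9, 297 sold [FIFO — oldest first]: 42 @ $4 + 255 @ $5 = $1,443
Aug 12, 224 sold [FIFO — oldest first]: 48 @ $5 + 50 @ $6 + 126 @ $10 = $1,800
Aug 14, 421 sold [FIFO — oldest first]: 216 @ $10 + 205 @ $10 = $4,210
Total COGS = $1,443 + $1,800 + $4,210 = $7,453
Ending inventory: 136 @ $10 + 56 @ $12 = $2,032
Check: goods available $9,485 = COGS $7,453 + ending $2,032

Ending inventory = $2,032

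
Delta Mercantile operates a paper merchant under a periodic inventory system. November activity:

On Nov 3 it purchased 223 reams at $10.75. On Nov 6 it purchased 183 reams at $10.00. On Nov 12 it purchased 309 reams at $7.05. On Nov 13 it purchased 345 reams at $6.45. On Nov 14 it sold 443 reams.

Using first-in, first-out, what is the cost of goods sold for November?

COGS = $4,488.10

Nov 14, 443 sold [FIFO — oldest first]: 223 @ $10.75 + 183 @ $10.00 + 37 @ $7.05 = $4,488.10
Ending inventory: 272 @ $7.05 + 345 @ $6.45 = $4,142.85
Check: goods available $8,630.95 = COGS $4,488.10 + ending $4,142.85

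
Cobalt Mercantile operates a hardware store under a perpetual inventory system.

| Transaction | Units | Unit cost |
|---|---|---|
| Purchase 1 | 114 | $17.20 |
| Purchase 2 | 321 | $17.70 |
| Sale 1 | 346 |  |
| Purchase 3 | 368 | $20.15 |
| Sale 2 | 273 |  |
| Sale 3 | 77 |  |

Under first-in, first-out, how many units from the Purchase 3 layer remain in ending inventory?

107

Sale 1 (346) [FIFO — oldest first]: 114 @ $17.20 + 232 @ $17.70 = $6,067.20
Sale 2 (273) [FIFO — oldest first]: 89 @ $17.70 + 184 @ $20.15 = $5,282.90
Sale 3 (77) [FIFO — oldest first]: 77 @ $20.15 = $1,551.55
Total COGS = $6,067.20 + $5,282.90 + $1,551.55 = $12,901.65
Ending inventory: 107 @ $20.15 = $2,156.05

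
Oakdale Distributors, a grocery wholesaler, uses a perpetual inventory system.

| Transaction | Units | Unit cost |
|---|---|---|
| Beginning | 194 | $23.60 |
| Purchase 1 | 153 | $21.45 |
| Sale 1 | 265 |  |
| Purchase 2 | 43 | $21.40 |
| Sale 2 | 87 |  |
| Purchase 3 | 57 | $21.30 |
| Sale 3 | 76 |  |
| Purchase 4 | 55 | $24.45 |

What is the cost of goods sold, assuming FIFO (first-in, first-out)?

Sale 1 (265) [FIFO — oldest first]: 194 @ $23.60 + 71 @ $21.45 = $6,101.35
Sale 2 (87) [FIFO — oldest first]: 82 @ $21.45 + 5 @ $21.40 = $1,865.90
Sale 3 (76) [FIFO — oldest first]: 38 @ $21.40 + 38 @ $21.30 = $1,622.60
Total COGS = $6,101.35 + $1,865.90 + $1,622.60 = $9,589.85
Ending inventory: 19 @ $21.30 + 55 @ $24.45 = $1,749.45

COGS = $9,589.85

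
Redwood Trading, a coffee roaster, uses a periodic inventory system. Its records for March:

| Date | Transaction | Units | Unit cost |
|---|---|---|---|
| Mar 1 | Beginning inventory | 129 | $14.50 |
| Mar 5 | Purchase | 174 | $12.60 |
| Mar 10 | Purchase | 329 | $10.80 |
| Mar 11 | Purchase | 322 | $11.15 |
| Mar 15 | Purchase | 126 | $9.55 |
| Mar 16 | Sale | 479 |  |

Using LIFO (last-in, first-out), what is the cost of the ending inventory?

Ending inventory = $7,281.30

Mar 16, 479 sold [LIFO — newest first]: 126 @ $9.55 + 322 @ $11.15 + 31 @ $10.80 = $5,128.40
Ending inventory: 129 @ $14.50 + 174 @ $12.60 + 298 @ $10.80 = $7,281.30
Check: goods available $12,409.70 = COGS $5,128.40 + ending $7,281.30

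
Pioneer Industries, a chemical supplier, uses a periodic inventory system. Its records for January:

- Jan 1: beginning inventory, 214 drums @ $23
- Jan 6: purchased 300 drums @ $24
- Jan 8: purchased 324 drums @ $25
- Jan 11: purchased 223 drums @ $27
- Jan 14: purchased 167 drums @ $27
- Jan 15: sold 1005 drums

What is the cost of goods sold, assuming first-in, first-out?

COGS = $24,731

Jan 15, 1005 sold [FIFO — oldest first]: 214 @ $23 + 300 @ $24 + 324 @ $25 + 167 @ $27 = $24,731
Ending inventory: 56 @ $27 + 167 @ $27 = $6,021
Check: goods available $30,752 = COGS $24,731 + ending $6,021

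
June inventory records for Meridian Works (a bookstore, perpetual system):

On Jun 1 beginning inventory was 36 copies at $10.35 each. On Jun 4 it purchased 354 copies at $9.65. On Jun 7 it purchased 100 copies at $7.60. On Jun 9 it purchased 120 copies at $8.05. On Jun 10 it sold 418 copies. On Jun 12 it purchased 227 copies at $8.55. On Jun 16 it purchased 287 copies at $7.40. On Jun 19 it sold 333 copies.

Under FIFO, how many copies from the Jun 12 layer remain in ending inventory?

86

Jun 10, 418 sold [FIFO — oldest first]: 36 @ $10.35 + 354 @ $9.65 + 28 @ $7.60 = $4,001.50
Jun 19, 333 sold [FIFO — oldest first]: 72 @ $7.60 + 120 @ $8.05 + 141 @ $8.55 = $2,718.75
Total COGS = $4,001.50 + $2,718.75 = $6,720.25
Ending inventory: 86 @ $8.55 + 287 @ $7.40 = $2,859.10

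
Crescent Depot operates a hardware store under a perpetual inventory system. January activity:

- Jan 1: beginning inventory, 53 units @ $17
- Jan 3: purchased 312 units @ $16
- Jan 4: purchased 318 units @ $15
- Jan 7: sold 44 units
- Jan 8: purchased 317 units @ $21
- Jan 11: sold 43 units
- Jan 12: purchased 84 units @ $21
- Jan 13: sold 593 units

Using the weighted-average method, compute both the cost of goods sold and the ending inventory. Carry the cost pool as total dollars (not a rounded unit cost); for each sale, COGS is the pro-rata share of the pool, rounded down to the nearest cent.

After Jan 1: 53 on hand, pool $901.00 (≈ $17.0000 each)
After Jan 3: 365 on hand, pool $5,893.00 (≈ $16.1452 each)
After Jan 4: 683 on hand, pool $10,663.00 (≈ $15.6120 each)
Jan 7, sell 44: 44/683 × $10,663.00 → $686.92
After Jan 8: 956 on hand, pool $16,633.08 (≈ $17.3986 each)
Jan 11, sell 43: 43/956 × $16,633.08 → $748.14
After Jan 12: 997 on hand, pool $17,648.94 (≈ $17.7020 each)
Jan 13, sell 593: 593/997 × $17,648.94 → $10,497.31
Total COGS = $686.92 + $748.14 + $10,497.31 = $11,932.37
Ending inventory (cost pool remaining) = $7,151.63
Check: goods available $19,084.00 = COGS $11,932.37 + ending $7,151.63

COGS = $11,932.37; ending inventory = $7,151.63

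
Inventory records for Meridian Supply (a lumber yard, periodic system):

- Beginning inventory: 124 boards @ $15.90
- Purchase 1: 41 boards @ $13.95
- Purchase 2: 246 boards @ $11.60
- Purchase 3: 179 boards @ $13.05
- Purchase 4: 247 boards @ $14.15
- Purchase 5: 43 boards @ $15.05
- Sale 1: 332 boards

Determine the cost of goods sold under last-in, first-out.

Sale 1 (332) [LIFO — newest first]: 43 @ $15.05 + 247 @ $14.15 + 42 @ $13.05 = $4,690.30
Ending inventory: 124 @ $15.90 + 41 @ $13.95 + 246 @ $11.60 + 137 @ $13.05 = $7,185.00

COGS = $4,690.30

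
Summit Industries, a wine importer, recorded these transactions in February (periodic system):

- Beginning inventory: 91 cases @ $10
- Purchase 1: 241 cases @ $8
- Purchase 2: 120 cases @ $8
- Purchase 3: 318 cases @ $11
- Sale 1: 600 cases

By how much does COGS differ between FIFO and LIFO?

FIFO COGS: 91 @ $10 + 241 @ $8 + 120 @ $8 + 148 @ $11 = $5,426
LIFO COGS: 318 @ $11 + 120 @ $8 + 162 @ $8 = $5,754
Difference = |$5,426 − $5,754| = $328

$328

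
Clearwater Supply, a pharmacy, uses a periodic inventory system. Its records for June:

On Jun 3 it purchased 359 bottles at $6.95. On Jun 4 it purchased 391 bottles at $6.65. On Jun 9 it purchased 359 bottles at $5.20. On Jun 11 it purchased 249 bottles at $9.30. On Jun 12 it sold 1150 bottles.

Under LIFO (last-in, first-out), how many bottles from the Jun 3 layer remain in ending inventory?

Jun 12, 1150 sold [LIFO — newest first]: 249 @ $9.30 + 359 @ $5.20 + 391 @ $6.65 + 151 @ $6.95 = $7,832.10
Ending inventory: 208 @ $6.95 = $1,445.60
Check: goods available $9,277.70 = COGS $7,832.10 + ending $1,445.60

208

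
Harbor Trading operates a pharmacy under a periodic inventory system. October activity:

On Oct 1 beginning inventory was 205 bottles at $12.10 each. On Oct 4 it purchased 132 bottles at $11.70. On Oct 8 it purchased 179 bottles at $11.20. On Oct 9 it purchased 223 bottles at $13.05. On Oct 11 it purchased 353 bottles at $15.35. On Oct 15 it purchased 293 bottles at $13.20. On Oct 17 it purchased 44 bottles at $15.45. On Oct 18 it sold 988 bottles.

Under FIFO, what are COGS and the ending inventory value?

COGS = $12,762.00; ending inventory = $6,143.80

Oct 18, 988 sold [FIFO — oldest first]: 205 @ $12.10 + 132 @ $11.70 + 179 @ $11.20 + 223 @ $13.05 + 249 @ $15.35 = $12,762.00
Ending inventory: 104 @ $15.35 + 293 @ $13.20 + 44 @ $15.45 = $6,143.80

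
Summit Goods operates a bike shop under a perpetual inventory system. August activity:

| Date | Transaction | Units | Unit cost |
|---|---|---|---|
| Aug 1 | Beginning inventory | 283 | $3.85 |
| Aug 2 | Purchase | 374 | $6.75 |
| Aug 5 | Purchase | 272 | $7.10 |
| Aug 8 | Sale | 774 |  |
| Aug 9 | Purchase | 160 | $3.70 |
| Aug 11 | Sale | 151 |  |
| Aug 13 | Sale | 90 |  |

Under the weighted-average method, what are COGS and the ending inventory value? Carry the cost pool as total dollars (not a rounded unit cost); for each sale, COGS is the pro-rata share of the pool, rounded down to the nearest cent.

COGS = $5,780.82; ending inventory = $356.43

After Aug 1: 283 on hand, pool $1,089.55 (≈ $3.8500 each)
After Aug 2: 657 on hand, pool $3,614.05 (≈ $5.5008 each)
After Aug 5: 929 on hand, pool $5,545.25 (≈ $5.9691 each)
Aug 8, sell 774: 774/929 × $5,545.25 → $4,620.04
After Aug 9: 315 on hand, pool $1,517.21 (≈ $4.8165 each)
Aug 11, sell 151: 151/315 × $1,517.21 → $727.29
Aug 13, sell 90: 90/164 × $789.92 → $433.49
Total COGS = $4,620.04 + $727.29 + $433.49 = $5,780.82
Ending inventory (cost pool remaining) = $356.43
Check: goods available $6,137.25 = COGS $5,780.82 + ending $356.43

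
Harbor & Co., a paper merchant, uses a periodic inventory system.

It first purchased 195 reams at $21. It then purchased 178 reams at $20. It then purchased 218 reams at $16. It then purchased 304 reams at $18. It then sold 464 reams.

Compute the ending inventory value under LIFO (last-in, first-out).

Ending inventory = $8,583

Sale 1 (464) [LIFO — newest first]: 304 @ $18 + 160 @ $16 = $8,032
Ending inventory: 195 @ $21 + 178 @ $20 + 58 @ $16 = $8,583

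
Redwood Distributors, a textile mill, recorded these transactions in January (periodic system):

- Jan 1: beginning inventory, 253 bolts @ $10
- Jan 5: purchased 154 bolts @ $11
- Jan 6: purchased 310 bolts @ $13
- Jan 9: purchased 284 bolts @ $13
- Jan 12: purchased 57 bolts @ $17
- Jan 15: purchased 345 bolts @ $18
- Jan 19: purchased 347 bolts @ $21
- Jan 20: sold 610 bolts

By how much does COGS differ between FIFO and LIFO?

$5,158

FIFO COGS: 253 @ $10 + 154 @ $11 + 203 @ $13 = $6,863
LIFO COGS: 347 @ $21 + 263 @ $18 = $12,021
Difference = |$6,863 − $12,021| = $5,158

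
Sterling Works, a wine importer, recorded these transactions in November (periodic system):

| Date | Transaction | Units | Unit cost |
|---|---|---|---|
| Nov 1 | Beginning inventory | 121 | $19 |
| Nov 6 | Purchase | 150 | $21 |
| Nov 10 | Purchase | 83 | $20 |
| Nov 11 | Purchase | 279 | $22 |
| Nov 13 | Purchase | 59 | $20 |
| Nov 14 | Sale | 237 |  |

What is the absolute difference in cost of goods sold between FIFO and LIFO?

$361

FIFO COGS: 121 @ $19 + 116 @ $21 = $4,735
LIFO COGS: 59 @ $20 + 178 @ $22 = $5,096
Difference = |$4,735 − $5,096| = $361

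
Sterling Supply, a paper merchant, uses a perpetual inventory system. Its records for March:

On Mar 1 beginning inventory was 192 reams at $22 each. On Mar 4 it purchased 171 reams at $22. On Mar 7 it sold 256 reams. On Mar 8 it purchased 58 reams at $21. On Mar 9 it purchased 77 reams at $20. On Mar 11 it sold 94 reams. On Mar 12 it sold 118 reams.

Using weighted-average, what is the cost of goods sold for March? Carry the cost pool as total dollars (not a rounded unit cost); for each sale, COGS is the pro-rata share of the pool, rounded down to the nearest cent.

After Mar 1: 192 on hand, pool $4,224.00 (≈ $22.0000 each)
After Mar 4: 363 on hand, pool $7,986.00 (≈ $22.0000 each)
Mar 7, sell 256: 256/363 × $7,986.00 → $5,632.00
After Mar 8: 165 on hand, pool $3,572.00 (≈ $21.6485 each)
After Mar 9: 242 on hand, pool $5,112.00 (≈ $21.1240 each)
Mar 11, sell 94: 94/242 × $5,112.00 → $1,985.65
Mar 12, sell 118: 118/148 × $3,126.35 → $2,492.63
Total COGS = $5,632.00 + $1,985.65 + $2,492.63 = $10,110.28
Ending inventory (cost pool remaining) = $633.72

COGS = $10,110.28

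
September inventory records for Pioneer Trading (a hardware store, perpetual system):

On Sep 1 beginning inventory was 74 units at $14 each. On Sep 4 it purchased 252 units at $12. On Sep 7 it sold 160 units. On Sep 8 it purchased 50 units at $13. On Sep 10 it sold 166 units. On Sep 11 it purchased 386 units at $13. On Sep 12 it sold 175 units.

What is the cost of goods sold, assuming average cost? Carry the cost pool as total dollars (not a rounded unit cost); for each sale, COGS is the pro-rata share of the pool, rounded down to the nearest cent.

After Sep 1: 74 on hand, pool $1,036.00 (≈ $14.0000 each)
After Sep 4: 326 on hand, pool $4,060.00 (≈ $12.4540 each)
Sep 7, sell 160: 160/326 × $4,060.00 → $1,992.63
After Sep 8: 216 on hand, pool $2,717.37 (≈ $12.5804 each)
Sep 10, sell 166: 166/216 × $2,717.37 → $2,088.34
After Sep 11: 436 on hand, pool $5,647.03 (≈ $12.9519 each)
Sep 12, sell 175: 175/436 × $5,647.03 → $2,266.58
Total COGS = $1,992.63 + $2,088.34 + $2,266.58 = $6,347.55
Ending inventory (cost pool remaining) = $3,380.45
Check: goods available $9,728.00 = COGS $6,347.55 + ending $3,380.45

COGS = $6,347.55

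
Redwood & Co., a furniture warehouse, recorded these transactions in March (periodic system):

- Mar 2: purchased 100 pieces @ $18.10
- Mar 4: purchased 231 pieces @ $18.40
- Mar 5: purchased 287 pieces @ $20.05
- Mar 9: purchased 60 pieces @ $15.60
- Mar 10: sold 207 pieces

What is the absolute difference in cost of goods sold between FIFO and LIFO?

FIFO COGS: 100 @ $18.10 + 107 @ $18.40 = $3,778.80
LIFO COGS: 60 @ $15.60 + 147 @ $20.05 = $3,883.35
Difference = |$3,778.80 − $3,883.35| = $104.55

$104.55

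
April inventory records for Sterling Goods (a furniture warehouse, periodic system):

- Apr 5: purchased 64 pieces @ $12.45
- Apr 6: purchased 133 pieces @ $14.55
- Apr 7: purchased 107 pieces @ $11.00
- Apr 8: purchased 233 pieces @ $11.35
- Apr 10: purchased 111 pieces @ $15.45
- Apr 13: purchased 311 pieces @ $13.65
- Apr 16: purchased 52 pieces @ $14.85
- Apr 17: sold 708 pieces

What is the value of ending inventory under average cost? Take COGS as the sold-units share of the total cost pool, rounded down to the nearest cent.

Apr 17, sell 708: 708/1011 × $13,285.80 → $9,304.00
Ending inventory (cost pool remaining) = $3,981.80

Ending inventory = $3,981.80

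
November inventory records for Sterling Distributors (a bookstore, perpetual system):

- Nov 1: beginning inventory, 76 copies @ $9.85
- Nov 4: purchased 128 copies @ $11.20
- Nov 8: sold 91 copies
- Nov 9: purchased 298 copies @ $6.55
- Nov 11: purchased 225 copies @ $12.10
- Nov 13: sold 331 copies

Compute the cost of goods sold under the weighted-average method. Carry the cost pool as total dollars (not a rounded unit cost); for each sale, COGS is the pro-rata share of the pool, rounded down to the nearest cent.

After Nov 1: 76 on hand, pool $748.60 (≈ $9.8500 each)
After Nov 4: 204 on hand, pool $2,182.20 (≈ $10.6971 each)
Nov 8, sell 91: 91/204 × $2,182.20 → $973.43
After Nov 9: 411 on hand, pool $3,160.67 (≈ $7.6902 each)
After Nov 11: 636 on hand, pool $5,883.17 (≈ $9.2503 each)
Nov 13, sell 331: 331/636 × $5,883.17 → $3,061.83
Total COGS = $973.43 + $3,061.83 = $4,035.26
Ending inventory (cost pool remaining) = $2,821.34

COGS = $4,035.26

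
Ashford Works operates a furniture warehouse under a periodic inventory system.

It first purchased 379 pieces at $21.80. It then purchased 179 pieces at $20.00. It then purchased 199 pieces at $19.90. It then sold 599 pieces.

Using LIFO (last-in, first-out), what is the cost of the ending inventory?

Ending inventory = $3,444.40

Sale 1 (599) [LIFO — newest first]: 199 @ $19.90 + 179 @ $20.00 + 221 @ $21.80 = $12,357.90
Ending inventory: 158 @ $21.80 = $3,444.40
Check: goods available $15,802.30 = COGS $12,357.90 + ending $3,444.40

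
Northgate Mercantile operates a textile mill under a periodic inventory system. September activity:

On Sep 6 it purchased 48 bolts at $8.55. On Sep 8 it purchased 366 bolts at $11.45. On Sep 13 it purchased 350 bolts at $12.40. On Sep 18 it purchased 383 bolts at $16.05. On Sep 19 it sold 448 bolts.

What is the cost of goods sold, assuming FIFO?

Sep 19, 448 sold [FIFO — oldest first]: 48 @ $8.55 + 366 @ $11.45 + 34 @ $12.40 = $5,022.70
Ending inventory: 316 @ $12.40 + 383 @ $16.05 = $10,065.55
Check: goods available $15,088.25 = COGS $5,022.70 + ending $10,065.55

COGS = $5,022.70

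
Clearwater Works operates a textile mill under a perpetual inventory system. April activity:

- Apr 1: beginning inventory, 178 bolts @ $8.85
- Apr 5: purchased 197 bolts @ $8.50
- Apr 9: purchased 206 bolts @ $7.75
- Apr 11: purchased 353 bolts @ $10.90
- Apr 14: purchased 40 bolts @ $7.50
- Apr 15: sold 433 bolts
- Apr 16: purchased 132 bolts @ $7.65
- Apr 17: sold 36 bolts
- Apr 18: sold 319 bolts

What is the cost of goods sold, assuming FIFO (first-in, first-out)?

COGS = $7,102.60

Apr 15, 433 sold [FIFO — oldest first]: 178 @ $8.85 + 197 @ $8.50 + 58 @ $7.75 = $3,699.30
Apr 17, 36 sold [FIFO — oldest first]: 36 @ $7.75 = $279.00
Apr 18, 319 sold [FIFO — oldest first]: 112 @ $7.75 + 207 @ $10.90 = $3,124.30
Total COGS = $3,699.30 + $279.00 + $3,124.30 = $7,102.60
Ending inventory: 146 @ $10.90 + 40 @ $7.50 + 132 @ $7.65 = $2,901.20
Check: goods available $10,003.80 = COGS $7,102.60 + ending $2,901.20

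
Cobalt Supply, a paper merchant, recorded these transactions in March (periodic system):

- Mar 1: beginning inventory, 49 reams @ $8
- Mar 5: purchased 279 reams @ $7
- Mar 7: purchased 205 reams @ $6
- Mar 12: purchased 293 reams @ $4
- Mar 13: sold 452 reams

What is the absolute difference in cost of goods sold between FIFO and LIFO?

$963

FIFO COGS: 49 @ $8 + 279 @ $7 + 124 @ $6 = $3,089
LIFO COGS: 293 @ $4 + 159 @ $6 = $2,126
Difference = |$3,089 − $2,126| = $963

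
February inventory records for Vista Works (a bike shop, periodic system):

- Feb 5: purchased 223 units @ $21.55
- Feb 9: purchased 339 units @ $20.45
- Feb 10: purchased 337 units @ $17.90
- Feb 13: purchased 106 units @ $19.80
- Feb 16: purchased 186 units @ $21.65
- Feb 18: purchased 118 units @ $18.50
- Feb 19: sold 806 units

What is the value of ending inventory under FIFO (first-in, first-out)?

Feb 19, 806 sold [FIFO — oldest first]: 223 @ $21.55 + 339 @ $20.45 + 244 @ $17.90 = $16,105.80
Ending inventory: 93 @ $17.90 + 106 @ $19.80 + 186 @ $21.65 + 118 @ $18.50 = $9,973.40

Ending inventory = $9,973.40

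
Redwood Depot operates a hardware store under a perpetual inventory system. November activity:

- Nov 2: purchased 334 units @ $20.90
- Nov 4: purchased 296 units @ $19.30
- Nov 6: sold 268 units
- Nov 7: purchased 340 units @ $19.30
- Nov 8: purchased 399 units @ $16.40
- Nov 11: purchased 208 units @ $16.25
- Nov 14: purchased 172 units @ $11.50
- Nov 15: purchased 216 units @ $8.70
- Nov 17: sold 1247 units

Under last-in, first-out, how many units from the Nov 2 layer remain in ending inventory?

Nov 6, 268 sold [LIFO — newest first]: 268 @ $19.30 = $5,172.40
Nov 17, 1247 sold [LIFO — newest first]: 216 @ $8.70 + 172 @ $11.50 + 208 @ $16.25 + 399 @ $16.40 + 252 @ $19.30 = $18,644.40
Total COGS = $5,172.40 + $18,644.40 = $23,816.80
Ending inventory: 334 @ $20.90 + 28 @ $19.30 + 88 @ $19.30 = $9,219.40

334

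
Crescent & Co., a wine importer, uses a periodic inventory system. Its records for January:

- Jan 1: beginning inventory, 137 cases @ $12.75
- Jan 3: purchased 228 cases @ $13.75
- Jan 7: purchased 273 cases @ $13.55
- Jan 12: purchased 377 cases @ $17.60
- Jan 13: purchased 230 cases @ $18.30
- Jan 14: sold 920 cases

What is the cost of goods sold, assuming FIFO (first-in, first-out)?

Jan 14, 920 sold [FIFO — oldest first]: 137 @ $12.75 + 228 @ $13.75 + 273 @ $13.55 + 282 @ $17.60 = $13,544.10
Ending inventory: 95 @ $17.60 + 230 @ $18.30 = $5,881.00

COGS = $13,544.10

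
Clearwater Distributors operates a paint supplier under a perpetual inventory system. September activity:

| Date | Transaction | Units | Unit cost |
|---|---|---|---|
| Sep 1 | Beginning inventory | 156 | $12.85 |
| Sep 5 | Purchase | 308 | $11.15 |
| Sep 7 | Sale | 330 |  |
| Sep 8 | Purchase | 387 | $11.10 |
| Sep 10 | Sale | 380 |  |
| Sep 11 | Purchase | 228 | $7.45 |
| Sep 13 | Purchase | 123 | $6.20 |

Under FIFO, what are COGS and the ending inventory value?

Sep 7, 330 sold [FIFO — oldest first]: 156 @ $12.85 + 174 @ $11.15 = $3,944.70
Sep 10, 380 sold [FIFO — oldest first]: 134 @ $11.15 + 246 @ $11.10 = $4,224.70
Total COGS = $3,944.70 + $4,224.70 = $8,169.40
Ending inventory: 141 @ $11.10 + 228 @ $7.45 + 123 @ $6.20 = $4,026.30
Check: goods available $12,195.70 = COGS $8,169.40 + ending $4,026.30

COGS = $8,169.40; ending inventory = $4,026.30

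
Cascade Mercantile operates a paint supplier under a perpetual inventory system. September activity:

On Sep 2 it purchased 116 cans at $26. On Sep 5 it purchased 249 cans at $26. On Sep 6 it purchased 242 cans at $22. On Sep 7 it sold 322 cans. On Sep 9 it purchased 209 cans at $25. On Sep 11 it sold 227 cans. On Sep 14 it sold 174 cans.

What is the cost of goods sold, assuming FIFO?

Sep 7, 322 sold [FIFO — oldest first]: 116 @ $26 + 206 @ $26 = $8,372
Sep 11, 227 sold [FIFO — oldest first]: 43 @ $26 + 184 @ $22 = $5,166
Sep 14, 174 sold [FIFO — oldest first]: 58 @ $22 + 116 @ $25 = $4,176
Total COGS = $8,372 + $5,166 + $4,176 = $17,714
Ending inventory: 93 @ $25 = $2,325

COGS = $17,714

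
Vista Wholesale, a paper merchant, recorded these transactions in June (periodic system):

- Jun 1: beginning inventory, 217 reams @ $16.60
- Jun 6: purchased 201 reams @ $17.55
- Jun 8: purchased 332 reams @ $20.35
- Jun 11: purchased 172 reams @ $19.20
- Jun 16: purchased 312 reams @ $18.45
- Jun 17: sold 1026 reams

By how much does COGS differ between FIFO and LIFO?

$384.80

FIFO COGS: 217 @ $16.60 + 201 @ $17.55 + 332 @ $20.35 + 172 @ $19.20 + 104 @ $18.45 = $19,107.15
LIFO COGS: 312 @ $18.45 + 172 @ $19.20 + 332 @ $20.35 + 201 @ $17.55 + 9 @ $16.60 = $19,491.95
Difference = |$19,107.15 − $19,491.95| = $384.80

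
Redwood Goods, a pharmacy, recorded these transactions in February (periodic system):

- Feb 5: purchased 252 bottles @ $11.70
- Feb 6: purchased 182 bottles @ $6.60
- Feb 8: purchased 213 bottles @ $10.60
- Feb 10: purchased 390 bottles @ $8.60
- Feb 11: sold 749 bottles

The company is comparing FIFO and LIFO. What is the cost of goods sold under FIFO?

COGS = $7,284.60

FIFO COGS: 252 @ $11.70 + 182 @ $6.60 + 213 @ $10.60 + 102 @ $8.60 = $7,284.60
LIFO COGS: 390 @ $8.60 + 213 @ $10.60 + 146 @ $6.60 = $6,575.40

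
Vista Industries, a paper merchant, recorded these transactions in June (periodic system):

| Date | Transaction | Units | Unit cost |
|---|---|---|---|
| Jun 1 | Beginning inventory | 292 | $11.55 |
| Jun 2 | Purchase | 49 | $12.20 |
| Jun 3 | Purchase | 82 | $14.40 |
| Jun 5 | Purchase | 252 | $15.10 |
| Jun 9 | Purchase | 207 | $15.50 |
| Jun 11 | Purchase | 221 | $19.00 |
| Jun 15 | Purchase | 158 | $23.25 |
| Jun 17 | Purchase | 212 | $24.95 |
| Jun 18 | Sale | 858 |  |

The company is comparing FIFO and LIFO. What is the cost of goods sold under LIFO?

FIFO COGS: 292 @ $11.55 + 49 @ $12.20 + 82 @ $14.40 + 252 @ $15.10 + 183 @ $15.50 = $11,792.90
LIFO COGS: 212 @ $24.95 + 158 @ $23.25 + 221 @ $19.00 + 207 @ $15.50 + 60 @ $15.10 = $17,276.40

COGS = $17,276.40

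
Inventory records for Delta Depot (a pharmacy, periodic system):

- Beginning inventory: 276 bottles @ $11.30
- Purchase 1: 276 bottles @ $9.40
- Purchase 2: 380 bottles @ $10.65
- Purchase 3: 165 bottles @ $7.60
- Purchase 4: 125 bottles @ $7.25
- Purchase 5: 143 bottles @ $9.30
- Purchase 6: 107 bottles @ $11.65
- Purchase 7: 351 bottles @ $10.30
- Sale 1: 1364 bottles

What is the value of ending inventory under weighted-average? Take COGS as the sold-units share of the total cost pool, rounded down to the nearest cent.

Sale 1, sell 1364: 1364/1823 × $18,112.20 → $13,551.86
Ending inventory (cost pool remaining) = $4,560.34

Ending inventory = $4,560.34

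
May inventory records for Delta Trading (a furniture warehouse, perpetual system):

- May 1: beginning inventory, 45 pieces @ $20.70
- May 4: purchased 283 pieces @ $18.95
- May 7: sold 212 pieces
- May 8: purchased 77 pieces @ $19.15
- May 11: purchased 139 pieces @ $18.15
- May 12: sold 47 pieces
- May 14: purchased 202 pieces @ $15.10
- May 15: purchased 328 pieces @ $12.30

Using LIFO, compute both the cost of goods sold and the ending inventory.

COGS = $4,870.45; ending inventory = $12,505.90

May 7, 212 sold [LIFO — newest first]: 212 @ $18.95 = $4,017.40
May 12, 47 sold [LIFO — newest first]: 47 @ $18.15 = $853.05
Total COGS = $4,017.40 + $853.05 = $4,870.45
Ending inventory: 45 @ $20.70 + 71 @ $18.95 + 77 @ $19.15 + 92 @ $18.15 + 202 @ $15.10 + 328 @ $12.30 = $12,505.90
Check: goods available $17,376.35 = COGS $4,870.45 + ending $12,505.90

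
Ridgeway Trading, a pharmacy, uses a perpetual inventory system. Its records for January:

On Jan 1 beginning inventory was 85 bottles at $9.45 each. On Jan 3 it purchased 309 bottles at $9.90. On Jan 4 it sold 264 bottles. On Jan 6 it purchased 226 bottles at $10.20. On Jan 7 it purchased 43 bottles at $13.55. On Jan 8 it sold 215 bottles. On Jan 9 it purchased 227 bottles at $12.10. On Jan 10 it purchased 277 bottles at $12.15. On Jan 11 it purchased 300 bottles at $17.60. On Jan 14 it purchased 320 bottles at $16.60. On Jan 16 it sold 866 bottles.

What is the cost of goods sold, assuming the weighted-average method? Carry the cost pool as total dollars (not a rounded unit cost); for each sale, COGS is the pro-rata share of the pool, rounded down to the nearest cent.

After Jan 1: 85 on hand, pool $803.25 (≈ $9.4500 each)
After Jan 3: 394 on hand, pool $3,862.35 (≈ $9.8029 each)
Jan 4, sell 264: 264/394 × $3,862.35 → $2,587.97
After Jan 6: 356 on hand, pool $3,579.58 (≈ $10.0550 each)
After Jan 7: 399 on hand, pool $4,162.23 (≈ $10.4317 each)
Jan 8, sell 215: 215/399 × $4,162.23 → $2,242.80
After Jan 9: 411 on hand, pool $4,666.13 (≈ $11.3531 each)
After Jan 10: 688 on hand, pool $8,031.68 (≈ $11.6740 each)
After Jan 11: 988 on hand, pool $13,311.68 (≈ $13.4734 each)
After Jan 14: 1308 on hand, pool $18,623.68 (≈ $14.2383 each)
Jan 16, sell 866: 866/1308 × $18,623.68 → $12,330.35
Total COGS = $2,587.97 + $2,242.80 + $12,330.35 = $17,161.12
Ending inventory (cost pool remaining) = $6,293.33

COGS = $17,161.12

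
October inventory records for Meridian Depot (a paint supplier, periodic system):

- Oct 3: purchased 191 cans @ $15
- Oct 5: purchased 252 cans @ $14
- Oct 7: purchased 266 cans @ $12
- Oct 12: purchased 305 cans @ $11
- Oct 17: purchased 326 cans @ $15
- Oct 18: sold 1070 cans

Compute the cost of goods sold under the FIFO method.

COGS = $13,780

Oct 18, 1070 sold [FIFO — oldest first]: 191 @ $15 + 252 @ $14 + 266 @ $12 + 305 @ $11 + 56 @ $15 = $13,780
Ending inventory: 270 @ $15 = $4,050
Check: goods available $17,830 = COGS $13,780 + ending $4,050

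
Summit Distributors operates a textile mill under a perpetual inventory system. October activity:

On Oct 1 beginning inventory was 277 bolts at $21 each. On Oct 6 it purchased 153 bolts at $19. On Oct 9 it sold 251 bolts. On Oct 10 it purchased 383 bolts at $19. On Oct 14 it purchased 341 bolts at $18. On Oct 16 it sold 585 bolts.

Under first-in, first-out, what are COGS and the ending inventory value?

COGS = $16,415; ending inventory = $5,724

Oct 9, 251 sold [FIFO — oldest first]: 251 @ $21 = $5,271
Oct 16, 585 sold [FIFO — oldest first]: 26 @ $21 + 153 @ $19 + 383 @ $19 + 23 @ $18 = $11,144
Total COGS = $5,271 + $11,144 = $16,415
Ending inventory: 318 @ $18 = $5,724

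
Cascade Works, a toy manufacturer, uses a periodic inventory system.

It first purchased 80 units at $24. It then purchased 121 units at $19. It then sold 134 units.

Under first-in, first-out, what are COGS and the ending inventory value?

Sale 1 (134) [FIFO — oldest first]: 80 @ $24 + 54 @ $19 = $2,946
Ending inventory: 67 @ $19 = $1,273
Check: goods available $4,219 = COGS $2,946 + ending $1,273

COGS = $2,946; ending inventory = $1,273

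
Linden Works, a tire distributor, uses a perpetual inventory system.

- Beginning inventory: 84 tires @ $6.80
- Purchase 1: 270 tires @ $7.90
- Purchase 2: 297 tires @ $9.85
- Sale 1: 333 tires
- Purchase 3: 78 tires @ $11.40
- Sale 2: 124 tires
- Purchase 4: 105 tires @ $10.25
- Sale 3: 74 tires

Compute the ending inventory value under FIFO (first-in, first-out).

Sale 1 (333) [FIFO — oldest first]: 84 @ $6.80 + 249 @ $7.90 = $2,538.30
Sale 2 (124) [FIFO — oldest first]: 21 @ $7.90 + 103 @ $9.85 = $1,180.45
Sale 3 (74) [FIFO — oldest first]: 74 @ $9.85 = $728.90
Total COGS = $2,538.30 + $1,180.45 + $728.90 = $4,447.65
Ending inventory: 120 @ $9.85 + 78 @ $11.40 + 105 @ $10.25 = $3,147.45
Check: goods available $7,595.10 = COGS $4,447.65 + ending $3,147.45

Ending inventory = $3,147.45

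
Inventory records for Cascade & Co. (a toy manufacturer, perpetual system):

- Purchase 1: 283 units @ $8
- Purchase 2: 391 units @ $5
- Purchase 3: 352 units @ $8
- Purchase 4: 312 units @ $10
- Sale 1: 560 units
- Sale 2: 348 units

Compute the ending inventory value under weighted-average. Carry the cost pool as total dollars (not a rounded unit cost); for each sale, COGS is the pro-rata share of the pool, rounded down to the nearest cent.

After Purchase 1: 283 on hand, pool $2,264.00 (≈ $8.0000 each)
After Purchase 2: 674 on hand, pool $4,219.00 (≈ $6.2596 each)
After Purchase 3: 1026 on hand, pool $7,035.00 (≈ $6.8567 each)
After Purchase 4: 1338 on hand, pool $10,155.00 (≈ $7.5897 each)
Sale 1, sell 560: 560/1338 × $10,155.00 → $4,250.22
Sale 2, sell 348: 348/778 × $5,904.78 → $2,641.21
Total COGS = $4,250.22 + $2,641.21 = $6,891.43
Ending inventory (cost pool remaining) = $3,263.57

Ending inventory = $3,263.57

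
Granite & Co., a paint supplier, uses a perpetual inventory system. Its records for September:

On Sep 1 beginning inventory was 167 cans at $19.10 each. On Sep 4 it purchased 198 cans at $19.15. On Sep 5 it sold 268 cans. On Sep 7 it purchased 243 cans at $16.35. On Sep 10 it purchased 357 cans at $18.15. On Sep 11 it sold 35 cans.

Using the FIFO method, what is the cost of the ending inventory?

Sep 5, 268 sold [FIFO — oldest first]: 167 @ $19.10 + 101 @ $19.15 = $5,123.85
Sep 11, 35 sold [FIFO — oldest first]: 35 @ $19.15 = $670.25
Total COGS = $5,123.85 + $670.25 = $5,794.10
Ending inventory: 62 @ $19.15 + 243 @ $16.35 + 357 @ $18.15 = $11,639.90

Ending inventory = $11,639.90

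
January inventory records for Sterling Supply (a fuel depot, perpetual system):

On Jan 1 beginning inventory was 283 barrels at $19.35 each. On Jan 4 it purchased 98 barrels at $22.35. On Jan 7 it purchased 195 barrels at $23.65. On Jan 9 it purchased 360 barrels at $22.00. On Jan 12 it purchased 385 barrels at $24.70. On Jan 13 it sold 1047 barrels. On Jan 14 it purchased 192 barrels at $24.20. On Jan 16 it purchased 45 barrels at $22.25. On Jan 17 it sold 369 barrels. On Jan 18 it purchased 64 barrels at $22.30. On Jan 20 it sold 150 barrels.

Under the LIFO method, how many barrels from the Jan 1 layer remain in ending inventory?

Jan 13, 1047 sold [LIFO — newest first]: 385 @ $24.70 + 360 @ $22.00 + 195 @ $23.65 + 98 @ $22.35 + 9 @ $19.35 = $24,405.70
Jan 17, 369 sold [LIFO — newest first]: 45 @ $22.25 + 192 @ $24.20 + 132 @ $19.35 = $8,201.85
Jan 20, 150 sold [LIFO — newest first]: 64 @ $22.30 + 86 @ $19.35 = $3,091.30
Total COGS = $24,405.70 + $8,201.85 + $3,091.30 = $35,698.85
Ending inventory: 56 @ $19.35 = $1,083.60

56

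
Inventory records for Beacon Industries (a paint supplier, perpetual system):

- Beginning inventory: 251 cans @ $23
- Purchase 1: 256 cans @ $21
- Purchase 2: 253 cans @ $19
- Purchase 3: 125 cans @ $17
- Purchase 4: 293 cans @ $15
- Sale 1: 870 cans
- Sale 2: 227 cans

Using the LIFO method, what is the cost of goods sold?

Sale 1 (870) [LIFO — newest first]: 293 @ $15 + 125 @ $17 + 253 @ $19 + 199 @ $21 = $15,506
Sale 2 (227) [LIFO — newest first]: 57 @ $21 + 170 @ $23 = $5,107
Total COGS = $15,506 + $5,107 = $20,613
Ending inventory: 81 @ $23 = $1,863
Check: goods available $22,476 = COGS $20,613 + ending $1,863

COGS = $20,613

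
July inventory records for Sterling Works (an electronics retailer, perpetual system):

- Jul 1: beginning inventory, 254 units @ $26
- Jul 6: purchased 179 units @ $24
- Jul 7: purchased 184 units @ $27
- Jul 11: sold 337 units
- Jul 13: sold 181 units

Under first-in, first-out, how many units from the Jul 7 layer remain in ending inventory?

Jul 11, 337 sold [FIFO — oldest first]: 254 @ $26 + 83 @ $24 = $8,596
Jul 13, 181 sold [FIFO — oldest first]: 96 @ $24 + 85 @ $27 = $4,599
Total COGS = $8,596 + $4,599 = $13,195
Ending inventory: 99 @ $27 = $2,673
Check: goods available $15,868 = COGS $13,195 + ending $2,673

99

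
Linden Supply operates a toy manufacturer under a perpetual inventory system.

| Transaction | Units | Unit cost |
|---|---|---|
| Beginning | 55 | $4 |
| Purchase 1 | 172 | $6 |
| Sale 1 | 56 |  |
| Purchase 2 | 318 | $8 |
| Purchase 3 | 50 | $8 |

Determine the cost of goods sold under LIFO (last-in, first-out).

Sale 1 (56) [LIFO — newest first]: 56 @ $6 = $336
Ending inventory: 55 @ $4 + 116 @ $6 + 318 @ $8 + 50 @ $8 = $3,860
Check: goods available $4,196 = COGS $336 + ending $3,860

COGS = $336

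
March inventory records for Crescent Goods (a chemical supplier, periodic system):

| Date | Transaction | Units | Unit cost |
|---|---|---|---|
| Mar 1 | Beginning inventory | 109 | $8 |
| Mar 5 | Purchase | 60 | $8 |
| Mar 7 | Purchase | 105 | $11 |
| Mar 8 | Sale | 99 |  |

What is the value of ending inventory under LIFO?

Ending inventory = $1,418

Mar 8, 99 sold [LIFO — newest first]: 99 @ $11 = $1,089
Ending inventory: 109 @ $8 + 60 @ $8 + 6 @ $11 = $1,418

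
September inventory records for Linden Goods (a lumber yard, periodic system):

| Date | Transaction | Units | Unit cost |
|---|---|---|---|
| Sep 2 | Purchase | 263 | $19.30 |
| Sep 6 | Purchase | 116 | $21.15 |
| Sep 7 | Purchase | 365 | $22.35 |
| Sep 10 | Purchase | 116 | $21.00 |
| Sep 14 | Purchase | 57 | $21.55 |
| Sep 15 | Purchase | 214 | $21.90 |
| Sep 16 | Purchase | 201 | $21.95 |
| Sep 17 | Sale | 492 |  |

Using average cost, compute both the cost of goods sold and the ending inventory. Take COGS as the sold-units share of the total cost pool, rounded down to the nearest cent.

Sep 17, sell 492: 492/1332 × $28,449.95 → $10,508.54
Ending inventory (cost pool remaining) = $17,941.41

COGS = $10,508.54; ending inventory = $17,941.41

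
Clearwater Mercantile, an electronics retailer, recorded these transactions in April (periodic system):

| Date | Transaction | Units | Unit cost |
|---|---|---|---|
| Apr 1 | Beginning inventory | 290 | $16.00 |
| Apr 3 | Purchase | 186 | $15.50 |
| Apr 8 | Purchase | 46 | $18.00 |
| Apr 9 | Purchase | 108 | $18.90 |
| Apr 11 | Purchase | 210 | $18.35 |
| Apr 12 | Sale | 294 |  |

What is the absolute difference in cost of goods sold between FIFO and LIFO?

FIFO COGS: 290 @ $16.00 + 4 @ $15.50 = $4,702.00
LIFO COGS: 210 @ $18.35 + 84 @ $18.90 = $5,441.10
Difference = |$4,702.00 − $5,441.10| = $739.10

$739.10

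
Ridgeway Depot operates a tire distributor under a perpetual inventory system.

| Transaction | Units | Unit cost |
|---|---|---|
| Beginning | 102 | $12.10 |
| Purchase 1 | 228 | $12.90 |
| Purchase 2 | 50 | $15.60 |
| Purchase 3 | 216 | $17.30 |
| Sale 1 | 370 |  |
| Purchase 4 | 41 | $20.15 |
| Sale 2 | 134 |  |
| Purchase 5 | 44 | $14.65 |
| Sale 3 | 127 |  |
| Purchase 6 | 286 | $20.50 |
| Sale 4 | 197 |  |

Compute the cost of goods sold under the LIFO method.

COGS = $13,596.45

Sale 1 (370) [LIFO — newest first]: 216 @ $17.30 + 50 @ $15.60 + 104 @ $12.90 = $5,858.40
Sale 2 (134) [LIFO — newest first]: 41 @ $20.15 + 93 @ $12.90 = $2,025.85
Sale 3 (127) [LIFO — newest first]: 44 @ $14.65 + 31 @ $12.90 + 52 @ $12.10 = $1,673.70
Sale 4 (197) [LIFO — newest first]: 197 @ $20.50 = $4,038.50
Total COGS = $5,858.40 + $2,025.85 + $1,673.70 + $4,038.50 = $13,596.45
Ending inventory: 50 @ $12.10 + 89 @ $20.50 = $2,429.50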